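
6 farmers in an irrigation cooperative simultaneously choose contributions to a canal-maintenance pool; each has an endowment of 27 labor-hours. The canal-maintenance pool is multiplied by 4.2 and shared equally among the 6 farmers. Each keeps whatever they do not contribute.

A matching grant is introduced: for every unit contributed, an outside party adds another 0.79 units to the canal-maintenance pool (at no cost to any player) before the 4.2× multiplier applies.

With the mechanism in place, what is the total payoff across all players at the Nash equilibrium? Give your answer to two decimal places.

With the mechanism, a contributed unit returns 4.2 × 1.79 / 6 = 1.2530 per unit of net cost to the contributor — now above 1 — so contributing fully is weakly dominant for every player.
So the Nash equilibrium is full contribution by all 6; the group earns 4.2 × 1.79 × 162 = 1217.92.

1217.92 labor-hours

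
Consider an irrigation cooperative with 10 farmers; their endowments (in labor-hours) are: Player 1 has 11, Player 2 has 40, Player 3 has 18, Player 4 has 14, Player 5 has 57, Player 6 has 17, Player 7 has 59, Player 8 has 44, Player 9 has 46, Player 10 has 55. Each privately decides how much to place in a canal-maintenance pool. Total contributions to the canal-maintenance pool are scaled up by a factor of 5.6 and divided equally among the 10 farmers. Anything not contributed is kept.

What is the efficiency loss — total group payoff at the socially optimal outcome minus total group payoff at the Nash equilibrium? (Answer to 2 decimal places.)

The private return per contributed unit is 5.6/10 = 0.5600 < 1 for every player regardless of endowment, so the Nash equilibrium is zero contribution and the group total is Σ E_j = 11 + 40 + 18 + 14 + 57 + 17 + 59 + 44 + 46 + 55 = 361.
Each contributed unit returns 5.600 to the group, so the social optimum is full contribution by everyone: group total = 5.600 × 361 = 2021.60.
Efficiency loss = (5.600 − 1) × 361 = 1660.60.

1660.60 labor-hours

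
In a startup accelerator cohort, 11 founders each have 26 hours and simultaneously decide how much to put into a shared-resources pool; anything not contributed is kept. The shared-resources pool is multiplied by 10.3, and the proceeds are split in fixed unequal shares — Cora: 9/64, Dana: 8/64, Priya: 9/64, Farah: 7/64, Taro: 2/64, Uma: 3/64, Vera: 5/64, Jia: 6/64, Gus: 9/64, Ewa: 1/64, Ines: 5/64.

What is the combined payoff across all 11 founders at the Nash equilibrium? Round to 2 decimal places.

1495.00 hours

Each unit j contributes comes back to j as 10.3 × (j's share), so j prefers to contribute only if that share exceeds 1/10.3 = 0.0971; otherwise keeping the unit dominates.
Cora, Dana, Priya, Farah and Gus are above the threshold, contributing 26 each; the remaining 6 contribute 0. Total contributed: 130.
The shared-resources pool pays out 10.3 × 130 = 1339.00 in total (split across the unequal shares, but the aggregate is all that matters for the group sum).
The 6 free-riders keep 26 each, adding 156. Group total = 156 + 1339.00 = 1495.00.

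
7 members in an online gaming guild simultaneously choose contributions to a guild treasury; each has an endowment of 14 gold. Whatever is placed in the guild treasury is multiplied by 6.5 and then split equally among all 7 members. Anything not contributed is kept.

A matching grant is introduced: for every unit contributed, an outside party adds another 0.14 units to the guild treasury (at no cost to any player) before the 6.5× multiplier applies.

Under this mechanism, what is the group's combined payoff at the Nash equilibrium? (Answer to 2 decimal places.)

With the mechanism, a contributed unit returns 6.5 × 1.14 / 7 = 1.0586 per unit of net cost to the contributor — now above 1 — so contributing fully is weakly dominant for every player.
At the Nash equilibrium everyone contributes 14. Group total payoff = 6.5 × 1.14 × 98 = 726.18.

726.18 gold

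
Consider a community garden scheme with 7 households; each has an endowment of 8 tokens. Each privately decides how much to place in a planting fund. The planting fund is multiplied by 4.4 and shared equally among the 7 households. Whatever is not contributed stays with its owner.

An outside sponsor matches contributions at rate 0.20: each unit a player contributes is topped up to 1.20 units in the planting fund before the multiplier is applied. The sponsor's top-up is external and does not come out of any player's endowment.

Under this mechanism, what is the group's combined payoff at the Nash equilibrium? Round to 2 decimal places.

Even with the mechanism, each unit contributed returns only 4.4 × 1.20 / 7 = 0.7543 per unit of net cost, so contributing nothing is still dominant.
At the Nash equilibrium no one contributes; group total payoff = 7 × 8 = 56.

56.00 tokens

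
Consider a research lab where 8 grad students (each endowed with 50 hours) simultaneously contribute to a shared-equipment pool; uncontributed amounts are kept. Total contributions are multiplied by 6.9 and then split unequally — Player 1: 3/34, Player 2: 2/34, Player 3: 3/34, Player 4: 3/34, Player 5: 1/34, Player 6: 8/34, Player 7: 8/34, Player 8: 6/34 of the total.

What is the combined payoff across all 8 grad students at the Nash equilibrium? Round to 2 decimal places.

Player j's private return per contributed unit is 6.9 × (j's share). Contributing is weakly dominant for j when that share is at least 1/6.9 = 0.1449, and contributing 0 is dominant otherwise.
Player 6, Player 7 and Player 8 are above the threshold, contributing 50 each; the remaining 5 contribute 0. Total contributed: 150.
The shared-equipment pool pays out 6.9 × 150 = 1035.00 in total (split across the unequal shares, but the aggregate is all that matters for the group sum).
The 5 free-riders keep 50 each, adding 250. Group total = 250 + 1035.00 = 1285.00.

1285.00 hours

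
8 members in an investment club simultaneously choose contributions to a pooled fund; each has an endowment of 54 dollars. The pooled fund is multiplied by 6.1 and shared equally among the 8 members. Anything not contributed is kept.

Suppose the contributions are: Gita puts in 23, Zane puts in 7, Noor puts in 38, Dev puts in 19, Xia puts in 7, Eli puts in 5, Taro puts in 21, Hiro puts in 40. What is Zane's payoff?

Total contributed: 23 + 7 + 38 + 19 + 7 + 5 + 21 + 40 = 160.
Each receives 6.1 × 160 / 8 = 122.00 from the pooled fund.
Zane keeps 54 − 7 = 47, so Zane's payoff is 47 + 122.00 = 169.00.

169.00 dollars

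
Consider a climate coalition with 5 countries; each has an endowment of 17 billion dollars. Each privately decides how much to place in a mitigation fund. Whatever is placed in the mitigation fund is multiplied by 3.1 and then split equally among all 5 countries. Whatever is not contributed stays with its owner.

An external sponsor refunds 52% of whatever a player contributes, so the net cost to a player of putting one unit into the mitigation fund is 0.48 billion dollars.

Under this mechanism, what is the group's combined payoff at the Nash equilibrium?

With the mechanism, a contributed unit returns (3.1/5) / 0.48 = 1.2917 per unit of net cost to the contributor — now above 1 — so contributing fully is weakly dominant for every player.
At the Nash equilibrium everyone contributes 17. Group total payoff = 5 × (17 × 0.52 + 3.1 × 17) = 307.70.

307.70 billion dollars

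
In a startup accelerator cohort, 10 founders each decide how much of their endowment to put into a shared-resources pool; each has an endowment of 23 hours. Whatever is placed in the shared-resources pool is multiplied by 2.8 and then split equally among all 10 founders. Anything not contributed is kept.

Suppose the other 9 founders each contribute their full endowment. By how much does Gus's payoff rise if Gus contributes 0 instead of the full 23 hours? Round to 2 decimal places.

16.56 hours

Switching from a contribution of 23 to 0 lets Gus keep an extra 23 hours, but lowers the shared-resources pool by 23, which costs Gus their own share of that drop: 2.8/10 × 23 = 6.44.
Net gain = 23 − 6.44 = 16.56. The private return per contributed unit (0.2800) is below 1, so free-riding is indeed the best response regardless of what the others do.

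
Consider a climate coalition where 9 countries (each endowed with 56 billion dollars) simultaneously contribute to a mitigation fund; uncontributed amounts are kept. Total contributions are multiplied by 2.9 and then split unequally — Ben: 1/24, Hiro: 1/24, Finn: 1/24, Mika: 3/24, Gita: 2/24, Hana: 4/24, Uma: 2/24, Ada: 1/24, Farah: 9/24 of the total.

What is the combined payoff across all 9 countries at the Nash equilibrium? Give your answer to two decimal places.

Player j's private return per contributed unit is 2.9 × (j's share). Contributing is weakly dominant for j when that share is at least 1/2.9 = 0.3448, and contributing 0 is dominant otherwise.
Farah alone (share 9/24) is above the threshold, contributing 56; the remaining 8 contribute 0. Total contributed: 56.
The mitigation fund pays out 2.9 × 56 = 162.40 in total (split across the unequal shares, but the aggregate is all that matters for the group sum).
The 8 free-riders keep 56 each, adding 448. Group total = 448 + 162.40 = 610.40.

610.40 billion dollars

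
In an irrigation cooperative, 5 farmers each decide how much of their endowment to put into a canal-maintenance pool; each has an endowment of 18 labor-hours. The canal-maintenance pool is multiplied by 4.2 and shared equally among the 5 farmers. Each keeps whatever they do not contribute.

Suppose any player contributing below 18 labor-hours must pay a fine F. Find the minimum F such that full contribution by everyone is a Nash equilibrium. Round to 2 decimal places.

Given the others contribute fully, the best deviation is to contribute 0 (any partial contribution still incurs the fine and gives up units whose private return 0.8400 is below 1).
Deviating from 18 to 0 saves 18 labor-hours but forfeits the deviator's share of the drop in the canal-maintenance pool: 4.2/5 × 18 = 15.12.
So the deviation gain is 18 − 15.12 = 2.88, and the fine must be at least 2.88 labor-hours to wipe it out.

2.88 labor-hours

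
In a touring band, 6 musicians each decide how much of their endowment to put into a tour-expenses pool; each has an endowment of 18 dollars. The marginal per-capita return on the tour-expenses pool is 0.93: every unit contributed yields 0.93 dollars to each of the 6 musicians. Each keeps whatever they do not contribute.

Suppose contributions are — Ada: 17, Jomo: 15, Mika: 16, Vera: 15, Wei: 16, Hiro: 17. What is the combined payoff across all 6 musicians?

Total contributed: 17 + 15 + 16 + 15 + 16 + 17 = 96; total kept: 6 × 18 − 96 = 12.
The tour-expenses pool pays out 0.93 × 6 × 96 = 535.68 in aggregate.
Group total = 12 + 535.68 = 547.68.

547.68 dollars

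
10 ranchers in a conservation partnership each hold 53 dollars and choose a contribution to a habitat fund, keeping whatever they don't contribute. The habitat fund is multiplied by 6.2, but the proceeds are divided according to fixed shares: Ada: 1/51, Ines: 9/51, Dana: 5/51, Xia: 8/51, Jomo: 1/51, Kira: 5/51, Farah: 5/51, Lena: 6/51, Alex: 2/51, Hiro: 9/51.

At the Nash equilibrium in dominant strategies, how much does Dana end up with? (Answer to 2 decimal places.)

117.43 dollars

Each unit j contributes comes back to j as 6.2 × (j's share), so j prefers to contribute only if that share exceeds 1/6.2 = 0.1613; otherwise keeping the unit dominates.
Ines and Hiro clear that bar, contributing 53 each; the remaining 8 contribute 0. Total contributed: 106.
Dana keeps 53 and receives 6.2 × 106 × 5/51 = 64.43 from the habitat fund, for a payoff of 117.43.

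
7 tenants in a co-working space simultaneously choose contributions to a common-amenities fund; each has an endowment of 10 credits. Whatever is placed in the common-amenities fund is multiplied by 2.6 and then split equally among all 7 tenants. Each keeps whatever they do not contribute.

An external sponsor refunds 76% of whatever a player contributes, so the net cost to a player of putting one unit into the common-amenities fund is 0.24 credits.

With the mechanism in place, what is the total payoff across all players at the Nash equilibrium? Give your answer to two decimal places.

Under the mechanism each unit contributed yields (2.6/7) / 0.24 = 1.5476 back to its contributor per unit of net cost, which exceeds 1, making full contribution the dominant choice for everyone.
So the Nash equilibrium is full contribution by all 7; the group earns 7 × (10 × 0.76 + 2.6 × 10) = 235.20.

235.20 credits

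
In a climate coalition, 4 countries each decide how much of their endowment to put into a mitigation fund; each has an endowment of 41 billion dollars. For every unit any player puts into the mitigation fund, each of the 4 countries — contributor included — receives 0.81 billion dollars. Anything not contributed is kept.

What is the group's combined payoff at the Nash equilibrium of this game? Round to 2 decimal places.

164.00 billion dollars

The private return per contributed unit is 0.81 < 1, so contributing 0 is dominant for every player. At the Nash equilibrium everyone keeps their 41, and the group total is 4 × 41 = 164.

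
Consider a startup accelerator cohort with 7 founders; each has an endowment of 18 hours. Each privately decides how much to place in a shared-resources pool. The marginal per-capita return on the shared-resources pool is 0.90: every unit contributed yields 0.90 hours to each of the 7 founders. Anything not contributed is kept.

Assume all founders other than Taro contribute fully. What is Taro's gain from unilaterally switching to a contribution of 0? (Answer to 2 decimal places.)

1.80 hours

Switching from a contribution of 18 to 0 lets Taro keep an extra 18 hours, but lowers the shared-resources pool by 18, which costs Taro their own share of that drop: 0.90 × 18 = 16.20.
Net gain = 18 − 16.20 = 1.80. The private return per contributed unit (0.90) is below 1, so free-riding is indeed the best response regardless of what the others do.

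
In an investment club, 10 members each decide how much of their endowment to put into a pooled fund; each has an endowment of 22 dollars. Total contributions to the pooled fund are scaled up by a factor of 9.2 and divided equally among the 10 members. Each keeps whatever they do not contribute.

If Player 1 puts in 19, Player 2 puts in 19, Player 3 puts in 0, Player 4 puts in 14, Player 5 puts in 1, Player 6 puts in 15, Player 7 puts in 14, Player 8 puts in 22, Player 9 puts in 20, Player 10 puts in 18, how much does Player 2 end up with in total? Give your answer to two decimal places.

Total contributed: 19 + 19 + 0 + 14 + 1 + 15 + 14 + 22 + 20 + 18 = 142.
Each receives 9.2 × 142 / 10 = 130.64 from the pooled fund.
Player 2 keeps 22 − 19 = 3, so Player 2's payoff is 3 + 130.64 = 133.64.

133.64 dollars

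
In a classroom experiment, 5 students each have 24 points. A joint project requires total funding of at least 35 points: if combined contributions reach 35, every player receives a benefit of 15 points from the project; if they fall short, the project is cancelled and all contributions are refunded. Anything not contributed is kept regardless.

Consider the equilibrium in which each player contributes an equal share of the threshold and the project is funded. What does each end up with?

32 points

Equal share of the threshold: 35/5 = 7.
At this profile no one gains by cutting their contribution: any cut drops the total below 35, the project is cancelled, contributions are refunded, and the deviator ends with 24, which is less than 24 − 7 + 15 = 32. Contributing more than 7 just wastes the excess. So contributing exactly 7 is a best response.
Each player's payoff: 24 − 7 + 15 = 32.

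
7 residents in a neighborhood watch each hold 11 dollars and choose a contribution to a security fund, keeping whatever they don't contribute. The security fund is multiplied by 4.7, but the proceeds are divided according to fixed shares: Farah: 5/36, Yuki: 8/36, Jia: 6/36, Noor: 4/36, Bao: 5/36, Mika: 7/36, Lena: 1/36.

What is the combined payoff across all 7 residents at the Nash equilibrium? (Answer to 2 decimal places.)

117.70 dollars

For player j, contributing a unit is worthwhile iff 4.7 × (j's share) ≥ 1, i.e. iff j's share is at least 0.2128.
The only share above 0.2128 is Yuki's 8/36, contributing 11; the remaining 6 contribute 0. Total contributed: 11.
The security fund pays out 4.7 × 11 = 51.70 in total (split across the unequal shares, but the aggregate is all that matters for the group sum).
The 6 free-riders keep 11 each, adding 66. Group total = 66 + 51.70 = 117.70.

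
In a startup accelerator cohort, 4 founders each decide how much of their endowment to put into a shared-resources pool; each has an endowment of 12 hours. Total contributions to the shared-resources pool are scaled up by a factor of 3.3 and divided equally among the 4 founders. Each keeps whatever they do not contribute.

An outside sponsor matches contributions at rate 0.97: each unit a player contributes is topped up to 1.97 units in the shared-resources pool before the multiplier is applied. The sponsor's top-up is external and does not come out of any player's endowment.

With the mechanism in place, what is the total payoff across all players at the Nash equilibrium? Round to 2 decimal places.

The effective private return per unit is now 3.3 × 1.97 / 4 = 1.6253 > 1, so every player's dominant strategy flips to full contribution.
At the Nash equilibrium everyone contributes 12. Group total payoff = 3.3 × 1.97 × 48 = 312.05.

312.05 hours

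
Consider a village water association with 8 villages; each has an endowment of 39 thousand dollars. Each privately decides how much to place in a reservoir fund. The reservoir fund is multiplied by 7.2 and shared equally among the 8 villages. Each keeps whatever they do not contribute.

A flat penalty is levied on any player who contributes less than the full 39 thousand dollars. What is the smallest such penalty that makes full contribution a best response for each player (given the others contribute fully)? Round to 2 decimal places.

Given the others contribute fully, the best deviation is to contribute 0 (any partial contribution still incurs the fine and gives up units whose private return 0.9000 is below 1).
Deviating from 39 to 0 saves 39 thousand dollars but forfeits the deviator's share of the drop in the reservoir fund: 7.2/8 × 39 = 35.10.
So the deviation gain is 39 − 35.10 = 3.90, and the fine must be at least 3.90 thousand dollars to wipe it out.

3.90 thousand dollars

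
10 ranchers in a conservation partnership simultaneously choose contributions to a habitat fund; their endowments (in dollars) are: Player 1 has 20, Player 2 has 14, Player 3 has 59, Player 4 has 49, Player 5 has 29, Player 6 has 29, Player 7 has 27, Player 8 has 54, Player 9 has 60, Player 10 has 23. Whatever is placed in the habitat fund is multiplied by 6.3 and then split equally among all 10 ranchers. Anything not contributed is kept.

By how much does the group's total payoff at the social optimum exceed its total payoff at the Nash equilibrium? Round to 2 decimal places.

The private return per contributed unit is 6.3/10 = 0.6300 < 1 for every player regardless of endowment, so the Nash equilibrium is zero contribution and the group total is Σ E_j = 20 + 14 + 59 + 49 + 29 + 29 + 27 + 54 + 60 + 23 = 364.
Each contributed unit returns 6.300 to the group, so the social optimum is full contribution by everyone: group total = 6.300 × 364 = 2293.20.
Efficiency loss = (6.300 − 1) × 364 = 1929.20.

1929.20 dollars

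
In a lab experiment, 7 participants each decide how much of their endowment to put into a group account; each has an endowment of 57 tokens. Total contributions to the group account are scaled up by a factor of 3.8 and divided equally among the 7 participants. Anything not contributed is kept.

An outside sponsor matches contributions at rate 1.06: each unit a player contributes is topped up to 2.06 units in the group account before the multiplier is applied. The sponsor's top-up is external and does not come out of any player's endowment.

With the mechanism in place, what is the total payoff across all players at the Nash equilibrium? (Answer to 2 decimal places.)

3123.37 tokens

The effective private return per unit is now 3.8 × 2.06 / 7 = 1.1183 > 1, so every player's dominant strategy flips to full contribution.
So the Nash equilibrium is full contribution by all 7; the group earns 3.8 × 2.06 × 399 = 3123.37.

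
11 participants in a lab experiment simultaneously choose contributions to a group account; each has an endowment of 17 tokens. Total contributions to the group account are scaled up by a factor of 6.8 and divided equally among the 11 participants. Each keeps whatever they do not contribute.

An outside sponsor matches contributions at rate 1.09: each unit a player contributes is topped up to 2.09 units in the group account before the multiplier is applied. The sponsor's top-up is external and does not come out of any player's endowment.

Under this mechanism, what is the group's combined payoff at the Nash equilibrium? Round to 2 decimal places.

2657.64 tokens

The effective private return per unit is now 6.8 × 2.09 / 11 = 1.2920 > 1, so every player's dominant strategy flips to full contribution.
At the Nash equilibrium everyone contributes 17. Group total payoff = 6.8 × 2.09 × 187 = 2657.64.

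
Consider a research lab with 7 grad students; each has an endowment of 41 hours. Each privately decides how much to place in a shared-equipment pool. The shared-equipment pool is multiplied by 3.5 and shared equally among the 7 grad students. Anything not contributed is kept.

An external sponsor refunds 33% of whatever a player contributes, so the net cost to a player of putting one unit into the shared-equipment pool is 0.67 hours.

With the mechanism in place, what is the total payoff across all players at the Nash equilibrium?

287.00 hours

With the mechanism, a contributed unit returns (3.5/7) / 0.67 = 0.7463 per unit of net cost — still below 1 — so contributing 0 remains dominant for every player.
At the Nash equilibrium no one contributes; group total payoff = 7 × 41 = 287.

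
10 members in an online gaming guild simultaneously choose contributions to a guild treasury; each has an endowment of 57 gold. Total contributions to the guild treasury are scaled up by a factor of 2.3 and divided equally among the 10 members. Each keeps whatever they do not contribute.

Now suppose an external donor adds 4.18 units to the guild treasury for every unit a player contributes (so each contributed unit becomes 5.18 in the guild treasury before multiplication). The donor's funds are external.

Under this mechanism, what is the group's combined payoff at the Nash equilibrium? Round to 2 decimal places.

6790.98 gold

Under the mechanism each unit contributed yields 2.3 × 5.18 / 10 = 1.1914 back to its contributor per unit of net cost, which exceeds 1, making full contribution the dominant choice for everyone.
At the Nash equilibrium everyone contributes 57. Group total payoff = 2.3 × 5.18 × 570 = 6790.98.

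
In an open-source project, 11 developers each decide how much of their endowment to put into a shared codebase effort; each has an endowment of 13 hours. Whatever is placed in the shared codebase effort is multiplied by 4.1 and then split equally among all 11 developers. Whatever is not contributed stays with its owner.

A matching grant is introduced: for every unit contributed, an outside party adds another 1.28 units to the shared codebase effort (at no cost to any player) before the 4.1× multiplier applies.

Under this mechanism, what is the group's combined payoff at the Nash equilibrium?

143.00 hours

With the mechanism, a contributed unit returns 4.1 × 2.28 / 11 = 0.8498 per unit of net cost — still below 1 — so contributing 0 remains dominant for every player.
Everyone keeps their endowment and the group total is 11 × 13 = 143.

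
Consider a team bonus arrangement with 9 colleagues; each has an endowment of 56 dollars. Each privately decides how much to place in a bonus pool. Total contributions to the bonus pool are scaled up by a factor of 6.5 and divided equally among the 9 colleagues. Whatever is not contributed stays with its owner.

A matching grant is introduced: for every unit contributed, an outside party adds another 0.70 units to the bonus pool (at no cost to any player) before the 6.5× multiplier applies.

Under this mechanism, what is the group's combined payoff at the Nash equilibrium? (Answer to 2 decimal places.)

The effective private return per unit is now 6.5 × 1.70 / 9 = 1.2278 > 1, so every player's dominant strategy flips to full contribution.
So the Nash equilibrium is full contribution by all 9; the group earns 6.5 × 1.70 × 504 = 5569.20.

5569.20 dollars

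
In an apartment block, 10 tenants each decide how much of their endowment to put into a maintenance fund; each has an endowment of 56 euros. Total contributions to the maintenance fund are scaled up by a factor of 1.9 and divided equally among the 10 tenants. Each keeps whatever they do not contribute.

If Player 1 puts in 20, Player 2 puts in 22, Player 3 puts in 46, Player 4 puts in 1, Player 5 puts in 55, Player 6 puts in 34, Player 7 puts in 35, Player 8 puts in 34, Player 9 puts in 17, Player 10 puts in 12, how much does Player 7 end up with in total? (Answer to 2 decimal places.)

73.44 euros

Total contributed: 20 + 22 + 46 + 1 + 55 + 34 + 35 + 34 + 17 + 12 = 276.
Each receives 1.9 × 276 / 10 = 52.44 from the maintenance fund.
Player 7 keeps 56 − 35 = 21, so Player 7's payoff is 21 + 52.44 = 73.44.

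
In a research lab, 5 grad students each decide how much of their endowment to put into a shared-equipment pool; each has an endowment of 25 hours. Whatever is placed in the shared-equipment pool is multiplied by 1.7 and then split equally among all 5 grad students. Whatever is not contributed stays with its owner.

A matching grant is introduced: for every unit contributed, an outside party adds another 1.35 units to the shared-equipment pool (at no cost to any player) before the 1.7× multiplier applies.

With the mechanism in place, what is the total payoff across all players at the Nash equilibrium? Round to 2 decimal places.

Even with the mechanism, each unit contributed returns only 1.7 × 2.35 / 5 = 0.7990 per unit of net cost, so contributing nothing is still dominant.
Everyone keeps their endowment and the group total is 5 × 25 = 125.

125.00 hours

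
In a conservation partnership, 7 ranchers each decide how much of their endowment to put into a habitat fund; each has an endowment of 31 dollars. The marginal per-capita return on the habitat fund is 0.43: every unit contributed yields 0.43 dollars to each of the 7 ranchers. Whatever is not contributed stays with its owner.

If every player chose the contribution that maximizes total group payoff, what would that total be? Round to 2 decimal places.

653.17 dollars

Each contributed unit returns 3.010 to the group as a whole (0.43 to each of 7 players), which exceeds 1, so the social optimum is full contribution: group total = 3.010 × 217 = 653.17.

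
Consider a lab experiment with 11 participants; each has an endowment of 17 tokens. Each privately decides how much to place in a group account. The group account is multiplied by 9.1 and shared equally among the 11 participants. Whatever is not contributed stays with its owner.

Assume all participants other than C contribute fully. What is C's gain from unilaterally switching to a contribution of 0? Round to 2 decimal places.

Switching from a contribution of 17 to 0 lets C keep an extra 17 tokens, but lowers the group account by 17, which costs C their own share of that drop: 9.1/11 × 17 = 14.06.
Net gain = 17 − 14.06 = 2.94. The private return per contributed unit (0.8273) is below 1, so free-riding is indeed the best response regardless of what the others do.

2.94 tokens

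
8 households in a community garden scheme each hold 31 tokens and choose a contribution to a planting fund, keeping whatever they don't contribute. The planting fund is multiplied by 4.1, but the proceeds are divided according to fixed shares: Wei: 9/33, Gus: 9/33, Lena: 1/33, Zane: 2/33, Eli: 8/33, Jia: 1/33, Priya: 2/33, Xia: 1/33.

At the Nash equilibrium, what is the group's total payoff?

440.20 tokens

A player with share s gets back 4.1·s per unit contributed, so full contribution is dominant for anyone with s > 1/4.1 = 0.2439 and zero contribution is dominant for anyone below.
The shares above 0.2439 belong to Wei and Gus, contributing 31 each; the remaining 6 contribute 0. Total contributed: 62.
The planting fund pays out 4.1 × 62 = 254.20 in total (split across the unequal shares, but the aggregate is all that matters for the group sum).
The 6 free-riders keep 31 each, adding 186. Group total = 186 + 254.20 = 440.20.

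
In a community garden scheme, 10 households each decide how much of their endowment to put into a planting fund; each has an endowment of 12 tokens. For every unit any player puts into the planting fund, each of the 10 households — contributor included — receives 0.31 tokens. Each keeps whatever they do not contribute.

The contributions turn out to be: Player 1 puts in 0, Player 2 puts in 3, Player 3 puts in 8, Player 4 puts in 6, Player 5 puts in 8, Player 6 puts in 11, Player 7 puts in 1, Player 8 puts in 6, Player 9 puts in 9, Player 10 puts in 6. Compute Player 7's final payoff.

28.98 tokens

Total contributed: 0 + 3 + 8 + 6 + 8 + 11 + 1 + 6 + 9 + 6 = 58.
Each receives 0.31 × 58 = 17.98 from the planting fund.
Player 7 keeps 12 − 1 = 11, so Player 7's payoff is 11 + 17.98 = 28.98.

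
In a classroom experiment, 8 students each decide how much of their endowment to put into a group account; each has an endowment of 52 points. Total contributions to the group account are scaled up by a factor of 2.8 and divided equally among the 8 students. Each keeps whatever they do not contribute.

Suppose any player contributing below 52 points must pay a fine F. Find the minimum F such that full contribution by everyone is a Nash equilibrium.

Given the others contribute fully, the best deviation is to contribute 0 (any partial contribution still incurs the fine and gives up units whose private return 0.3500 is below 1).
Deviating from 52 to 0 saves 52 points but forfeits the deviator's share of the drop in the group account: 2.8/8 × 52 = 18.20.
So the deviation gain is 52 − 18.20 = 33.80, and the fine must be at least 33.80 points to wipe it out.

33.80 points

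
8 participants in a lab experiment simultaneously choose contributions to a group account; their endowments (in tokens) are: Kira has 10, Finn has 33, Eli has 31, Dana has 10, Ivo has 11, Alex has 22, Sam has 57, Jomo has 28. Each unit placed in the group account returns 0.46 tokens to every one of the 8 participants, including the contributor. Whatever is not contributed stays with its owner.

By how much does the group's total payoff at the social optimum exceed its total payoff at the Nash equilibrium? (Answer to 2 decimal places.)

541.36 tokens

The private return per contributed unit is 0.46 < 1 for everyone, so the Nash equilibrium is zero contribution and the group total is Σ E_j = 10 + 33 + 31 + 10 + 11 + 22 + 57 + 28 = 202.
Each contributed unit returns 3.680 to the group, so the social optimum is full contribution by everyone: group total = 3.680 × 202 = 743.36.
Efficiency loss = (3.680 − 1) × 202 = 541.36.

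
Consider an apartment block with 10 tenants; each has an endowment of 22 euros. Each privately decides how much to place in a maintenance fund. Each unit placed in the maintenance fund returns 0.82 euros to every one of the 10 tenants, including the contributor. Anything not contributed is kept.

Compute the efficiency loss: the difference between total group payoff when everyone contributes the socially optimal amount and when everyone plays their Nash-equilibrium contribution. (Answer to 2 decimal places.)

1584.00 euros

The private return per contributed unit is 0.82 < 1, so contributing 0 is dominant for every player. At the Nash equilibrium everyone keeps their 22, and the group total is 10 × 22 = 220.
Each contributed unit returns 8.200 to the group as a whole (0.82 to each of 10 players), which exceeds 1, so the social optimum is full contribution: group total = 8.200 × 220 = 1804.00.
Efficiency loss = 1804.00 − 220 = 1584.00.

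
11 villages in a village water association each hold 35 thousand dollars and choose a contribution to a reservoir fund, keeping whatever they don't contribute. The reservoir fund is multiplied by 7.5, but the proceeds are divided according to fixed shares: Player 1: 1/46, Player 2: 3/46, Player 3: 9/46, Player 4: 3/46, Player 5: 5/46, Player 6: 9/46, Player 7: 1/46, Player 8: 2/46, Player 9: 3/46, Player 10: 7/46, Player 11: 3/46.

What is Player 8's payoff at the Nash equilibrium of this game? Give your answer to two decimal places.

69.24 thousand dollars

A player with share s gets back 7.5·s per unit contributed, so full contribution is dominant for anyone with s > 1/7.5 = 0.1333 and zero contribution is dominant for anyone below.
The shares above 0.1333 belong to Player 3, Player 6 and Player 10, contributing 35 each; the remaining 8 contribute 0. Total contributed: 105.
Player 8 keeps 35 and receives 7.5 × 105 × 2/46 = 34.24 from the reservoir fund, for a payoff of 69.24.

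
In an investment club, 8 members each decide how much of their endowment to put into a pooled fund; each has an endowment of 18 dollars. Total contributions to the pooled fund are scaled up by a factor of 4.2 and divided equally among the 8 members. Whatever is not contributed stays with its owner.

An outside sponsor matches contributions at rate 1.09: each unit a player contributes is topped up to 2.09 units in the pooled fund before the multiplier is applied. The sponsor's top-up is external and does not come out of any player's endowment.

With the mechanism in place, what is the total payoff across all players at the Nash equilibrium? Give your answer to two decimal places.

Under the mechanism each unit contributed yields 4.2 × 2.09 / 8 = 1.0973 back to its contributor per unit of net cost, which exceeds 1, making full contribution the dominant choice for everyone.
At the Nash equilibrium everyone contributes 18. Group total payoff = 4.2 × 2.09 × 144 = 1264.03.

1264.03 dollars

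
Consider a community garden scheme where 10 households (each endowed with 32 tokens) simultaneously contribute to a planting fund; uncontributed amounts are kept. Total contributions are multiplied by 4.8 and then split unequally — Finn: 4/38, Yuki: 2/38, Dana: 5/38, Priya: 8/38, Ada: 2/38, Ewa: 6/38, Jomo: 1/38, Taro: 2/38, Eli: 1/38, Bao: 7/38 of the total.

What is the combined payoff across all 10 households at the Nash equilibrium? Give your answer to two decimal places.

A player with share s gets back 4.8·s per unit contributed, so full contribution is dominant for anyone with s > 1/4.8 = 0.2083 and zero contribution is dominant for anyone below.
Priya alone (share 8/38) is above the threshold, contributing 32; the remaining 9 contribute 0. Total contributed: 32.
The planting fund pays out 4.8 × 32 = 153.60 in total (split across the unequal shares, but the aggregate is all that matters for the group sum).
The 9 free-riders keep 32 each, adding 288. Group total = 288 + 153.60 = 441.60.

441.60 tokens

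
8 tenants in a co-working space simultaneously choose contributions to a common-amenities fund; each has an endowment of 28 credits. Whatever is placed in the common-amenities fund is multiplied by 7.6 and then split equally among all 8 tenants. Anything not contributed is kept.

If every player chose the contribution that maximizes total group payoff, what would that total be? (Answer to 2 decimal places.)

1702.40 credits

Each contributed unit returns 7.600 to the group as a whole (0.9500 to each of 8 players), which exceeds 1, so the social optimum is full contribution: group total = 7.600 × 224 = 1702.40.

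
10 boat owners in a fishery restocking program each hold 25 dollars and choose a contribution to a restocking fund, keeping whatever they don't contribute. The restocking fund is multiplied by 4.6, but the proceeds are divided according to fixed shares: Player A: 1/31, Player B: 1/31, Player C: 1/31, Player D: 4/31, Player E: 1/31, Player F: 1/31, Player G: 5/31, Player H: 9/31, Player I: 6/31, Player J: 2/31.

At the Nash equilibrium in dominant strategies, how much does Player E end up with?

28.71 dollars

For player j, contributing a unit is worthwhile iff 4.6 × (j's share) ≥ 1, i.e. iff j's share is at least 0.2174.
The only share above 0.2174 is Player H's 9/31, contributing 25; the remaining 9 contribute 0. Total contributed: 25.
Player E keeps 25 and receives 4.6 × 25 × 1/31 = 3.71 from the restocking fund, for a payoff of 28.71.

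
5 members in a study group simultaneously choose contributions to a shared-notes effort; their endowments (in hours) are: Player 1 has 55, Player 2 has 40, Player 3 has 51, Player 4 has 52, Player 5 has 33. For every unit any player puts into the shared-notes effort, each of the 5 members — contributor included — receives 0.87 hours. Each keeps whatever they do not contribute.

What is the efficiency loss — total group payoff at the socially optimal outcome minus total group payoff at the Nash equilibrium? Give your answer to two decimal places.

773.85 hours

The private return per contributed unit is 0.87 < 1 for everyone, so the Nash equilibrium is zero contribution and the group total is Σ E_j = 55 + 40 + 51 + 52 + 33 = 231.
Each contributed unit returns 4.350 to the group, so the social optimum is full contribution by everyone: group total = 4.350 × 231 = 1004.85.
Efficiency loss = (4.350 − 1) × 231 = 773.85.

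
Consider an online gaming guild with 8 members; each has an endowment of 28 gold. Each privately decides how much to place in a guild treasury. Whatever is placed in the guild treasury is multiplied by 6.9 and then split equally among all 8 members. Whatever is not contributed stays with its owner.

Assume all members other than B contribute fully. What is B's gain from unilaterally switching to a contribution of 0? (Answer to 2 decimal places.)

3.85 gold

Switching from a contribution of 28 to 0 lets B keep an extra 28 gold, but lowers the guild treasury by 28, which costs B their own share of that drop: 6.9/8 × 28 = 24.15.
Net gain = 28 − 24.15 = 3.85. The private return per contributed unit (0.8625) is below 1, so free-riding is indeed the best response regardless of what the others do.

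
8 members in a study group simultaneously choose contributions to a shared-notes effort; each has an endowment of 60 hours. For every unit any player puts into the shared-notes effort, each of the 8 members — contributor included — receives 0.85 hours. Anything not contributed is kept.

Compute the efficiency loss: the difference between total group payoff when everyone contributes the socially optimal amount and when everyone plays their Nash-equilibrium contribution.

2784.00 hours

The private return per contributed unit is 0.85 < 1, so contributing 0 is dominant for every player. At the Nash equilibrium everyone keeps their 60, and the group total is 8 × 60 = 480.
Each contributed unit returns 6.800 to the group as a whole (0.85 to each of 8 players), which exceeds 1, so the social optimum is full contribution: group total = 6.800 × 480 = 3264.00.
Efficiency loss = 3264.00 − 480 = 2784.00.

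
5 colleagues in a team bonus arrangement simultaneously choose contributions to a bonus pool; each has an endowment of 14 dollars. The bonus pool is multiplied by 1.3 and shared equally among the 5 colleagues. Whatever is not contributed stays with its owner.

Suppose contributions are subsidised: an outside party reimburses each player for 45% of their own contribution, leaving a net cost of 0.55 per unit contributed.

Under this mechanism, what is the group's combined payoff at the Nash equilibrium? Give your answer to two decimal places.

70.00 dollars

With the mechanism, a contributed unit returns (1.3/5) / 0.55 = 0.4727 per unit of net cost — still below 1 — so contributing 0 remains dominant for every player.
At the Nash equilibrium no one contributes; group total payoff = 5 × 14 = 70.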